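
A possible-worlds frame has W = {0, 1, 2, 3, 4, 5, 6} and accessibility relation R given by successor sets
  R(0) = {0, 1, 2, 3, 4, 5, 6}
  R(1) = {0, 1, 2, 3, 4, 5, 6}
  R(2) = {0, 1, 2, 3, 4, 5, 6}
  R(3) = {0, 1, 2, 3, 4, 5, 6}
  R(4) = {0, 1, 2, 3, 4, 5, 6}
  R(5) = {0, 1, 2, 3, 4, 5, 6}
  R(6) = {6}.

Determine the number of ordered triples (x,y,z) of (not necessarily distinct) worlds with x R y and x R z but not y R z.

36

Enumerating: (0,6,0), (0,6,1), (0,6,2), (0,6,3), (0,6,4), (0,6,5), (1,6,0), (1,6,1), (1,6,2), (1,6,3), (1,6,4), (1,6,5), … and 24 more.
Total: 36.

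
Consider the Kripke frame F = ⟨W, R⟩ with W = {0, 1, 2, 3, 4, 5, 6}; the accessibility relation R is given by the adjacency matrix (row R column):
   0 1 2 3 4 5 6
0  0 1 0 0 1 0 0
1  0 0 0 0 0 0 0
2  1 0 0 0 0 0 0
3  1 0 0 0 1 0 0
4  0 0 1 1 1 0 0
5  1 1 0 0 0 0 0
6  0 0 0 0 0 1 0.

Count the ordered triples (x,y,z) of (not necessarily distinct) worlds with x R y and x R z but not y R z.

Enumerating: (0,1,1), (0,1,4), (0,4,1), (2,0,0), (3,0,0), (3,4,0), (4,2,2), (4,2,3), (4,2,4), (4,3,2), (4,3,3), (5,0,0), (5,1,0), (5,1,1), (6,5,5).

15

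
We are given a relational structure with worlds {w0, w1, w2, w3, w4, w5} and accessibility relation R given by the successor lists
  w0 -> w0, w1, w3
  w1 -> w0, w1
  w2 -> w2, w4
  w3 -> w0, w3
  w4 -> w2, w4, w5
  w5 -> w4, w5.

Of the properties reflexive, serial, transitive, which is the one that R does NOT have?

transitive

Reflexive: yes — every world is R-related to itself.
Serial: yes — every world has a successor (e.g. w0 R w0).
Transitive: no — w1 R w0 and w0 R w3, but not w1 R w3.
Only transitive fails.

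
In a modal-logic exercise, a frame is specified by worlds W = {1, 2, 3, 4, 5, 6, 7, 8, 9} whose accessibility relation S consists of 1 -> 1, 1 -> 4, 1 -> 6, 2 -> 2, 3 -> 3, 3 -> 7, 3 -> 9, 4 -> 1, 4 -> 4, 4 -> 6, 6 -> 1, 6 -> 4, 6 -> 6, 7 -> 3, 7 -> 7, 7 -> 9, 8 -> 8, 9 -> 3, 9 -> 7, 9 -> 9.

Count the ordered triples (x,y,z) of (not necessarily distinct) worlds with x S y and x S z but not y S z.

0

S is Euclidean; there are no such tuples.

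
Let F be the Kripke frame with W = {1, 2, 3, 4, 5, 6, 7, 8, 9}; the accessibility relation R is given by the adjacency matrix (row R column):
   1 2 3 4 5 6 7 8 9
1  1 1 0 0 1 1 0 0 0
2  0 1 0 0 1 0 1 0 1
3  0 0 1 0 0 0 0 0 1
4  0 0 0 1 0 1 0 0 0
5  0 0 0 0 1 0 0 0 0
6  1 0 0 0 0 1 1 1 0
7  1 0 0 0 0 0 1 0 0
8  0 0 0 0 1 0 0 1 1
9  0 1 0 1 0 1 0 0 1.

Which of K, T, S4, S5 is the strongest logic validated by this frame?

Reflexive (axiom T): yes — every world is R-related to itself.
Transitive (axiom 4): no — 1 R 2 and 2 R 7, but not 1 R 7.
Euclidean (axiom 5): no — 1 R 2 and 1 R 6, but not 2 R 6.
So F validates K, T; S4 would additionally require R to be transitive. The strongest is T.

T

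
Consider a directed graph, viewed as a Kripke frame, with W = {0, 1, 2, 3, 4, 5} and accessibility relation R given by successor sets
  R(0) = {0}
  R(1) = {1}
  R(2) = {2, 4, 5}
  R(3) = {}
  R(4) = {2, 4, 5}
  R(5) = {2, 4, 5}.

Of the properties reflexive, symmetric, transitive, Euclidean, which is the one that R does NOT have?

reflexive

Reflexive: no — 3 is not related to itself.
Symmetric: yes — every pair in R has its reverse in R.
Transitive: yes — every two-step R-path is closed by a direct edge.
Euclidean: yes — any two successors of a common world are R-related.
Only reflexive fails.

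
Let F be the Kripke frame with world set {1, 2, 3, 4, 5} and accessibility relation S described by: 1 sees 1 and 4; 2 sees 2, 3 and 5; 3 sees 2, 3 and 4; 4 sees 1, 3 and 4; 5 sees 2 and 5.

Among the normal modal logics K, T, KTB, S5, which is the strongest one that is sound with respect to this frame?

KTB

Reflexive (axiom T): yes — every world is S-related to itself.
Symmetric (axiom B): yes — every pair in S has its reverse in S.
Euclidean (axiom 5): no — 2 S 3 and 2 S 5, but not 3 S 5.
So F validates K, T, KTB; S5 would additionally require S to be Euclidean. The strongest is KTB.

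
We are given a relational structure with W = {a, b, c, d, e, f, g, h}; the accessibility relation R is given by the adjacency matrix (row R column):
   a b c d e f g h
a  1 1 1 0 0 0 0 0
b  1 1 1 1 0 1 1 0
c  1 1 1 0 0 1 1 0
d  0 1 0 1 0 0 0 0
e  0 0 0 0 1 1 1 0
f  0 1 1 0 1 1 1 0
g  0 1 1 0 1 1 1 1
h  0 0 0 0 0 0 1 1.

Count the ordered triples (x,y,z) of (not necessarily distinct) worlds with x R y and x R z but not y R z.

Enumerating: (b,a,d), (b,a,f), (b,a,g), (b,c,d), (b,d,a), (b,d,c), (b,d,f), (b,d,g), (b,f,a), (b,f,d), (b,g,a), (b,g,d), … and 20 more.
Total: 32.

32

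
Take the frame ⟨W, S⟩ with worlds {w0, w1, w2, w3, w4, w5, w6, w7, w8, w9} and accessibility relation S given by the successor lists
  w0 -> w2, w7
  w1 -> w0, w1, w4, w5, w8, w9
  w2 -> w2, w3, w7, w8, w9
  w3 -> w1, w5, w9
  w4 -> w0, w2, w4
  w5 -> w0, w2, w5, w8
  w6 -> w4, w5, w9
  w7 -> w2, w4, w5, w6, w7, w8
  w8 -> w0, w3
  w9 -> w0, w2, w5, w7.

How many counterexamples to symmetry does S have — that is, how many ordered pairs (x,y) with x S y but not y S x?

29

Enumerating: (w0,w2), (w0,w7), (w1,w0), (w1,w4), (w1,w5), (w1,w8), (w1,w9), (w2,w3), (w2,w8), (w3,w1), (w3,w5), (w3,w9), … and 17 more.
Total: 29.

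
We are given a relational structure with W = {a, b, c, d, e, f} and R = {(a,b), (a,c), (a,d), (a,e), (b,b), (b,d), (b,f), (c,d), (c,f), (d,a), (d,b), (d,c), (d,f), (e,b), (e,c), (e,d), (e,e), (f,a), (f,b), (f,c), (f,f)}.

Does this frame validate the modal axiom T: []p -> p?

No

By correspondence theory, T is valid on a frame iff R is reflexive.
Reflexive: no — a is not related to itself.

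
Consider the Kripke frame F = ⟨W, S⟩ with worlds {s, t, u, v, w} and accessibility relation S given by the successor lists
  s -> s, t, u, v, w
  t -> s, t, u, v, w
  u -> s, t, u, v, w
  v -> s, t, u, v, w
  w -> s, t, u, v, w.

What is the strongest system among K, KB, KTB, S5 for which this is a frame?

S5

Symmetric (axiom B): yes — every pair in S has its reverse in S.
Reflexive (axiom T): yes — every world is S-related to itself.
Euclidean (axiom 5): yes — any two successors of a common world are S-related.
So F validates K, KB, KTB, S5. The strongest is S5.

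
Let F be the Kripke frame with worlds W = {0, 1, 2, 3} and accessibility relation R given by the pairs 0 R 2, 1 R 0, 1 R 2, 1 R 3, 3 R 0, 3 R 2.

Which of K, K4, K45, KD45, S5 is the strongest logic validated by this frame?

Transitive (axiom 4): yes — every two-step R-path is closed by a direct edge.
Euclidean (axiom 5): no — 1 R 0 and 1 R 3, but not 0 R 3.
Serial (axiom D): no — 2 has no R-successor.
Reflexive (axiom T): no — 0 is not related to itself.
So F validates K, K4; K45 would additionally require R to be Euclidean. The strongest is K4.

K4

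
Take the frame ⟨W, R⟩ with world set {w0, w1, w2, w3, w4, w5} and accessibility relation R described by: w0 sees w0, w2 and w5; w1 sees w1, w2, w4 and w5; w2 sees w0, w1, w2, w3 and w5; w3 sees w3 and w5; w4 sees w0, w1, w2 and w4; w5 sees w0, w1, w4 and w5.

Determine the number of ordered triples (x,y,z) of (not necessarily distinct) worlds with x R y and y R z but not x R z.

Enumerating: (w0,w2,w1), (w0,w2,w3), (w0,w5,w1), (w0,w5,w4), (w1,w2,w0), (w1,w2,w3), (w1,w4,w0), (w1,w5,w0), (w2,w1,w4), (w2,w5,w4), (w3,w5,w0), (w3,w5,w1), … and 8 more.
Total: 20.

20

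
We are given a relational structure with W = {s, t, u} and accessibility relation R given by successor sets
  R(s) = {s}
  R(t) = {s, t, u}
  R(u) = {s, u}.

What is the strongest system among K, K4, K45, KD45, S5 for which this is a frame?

Transitive (axiom 4): yes — every two-step R-path is closed by a direct edge.
Euclidean (axiom 5): no — t R s and t R u, but not s R u.
Serial (axiom D): yes — every world has a successor (e.g. s R s).
Reflexive (axiom T): yes — every world is R-related to itself.
So F validates K, K4; K45 would additionally require R to be Euclidean. The strongest is K4.

K4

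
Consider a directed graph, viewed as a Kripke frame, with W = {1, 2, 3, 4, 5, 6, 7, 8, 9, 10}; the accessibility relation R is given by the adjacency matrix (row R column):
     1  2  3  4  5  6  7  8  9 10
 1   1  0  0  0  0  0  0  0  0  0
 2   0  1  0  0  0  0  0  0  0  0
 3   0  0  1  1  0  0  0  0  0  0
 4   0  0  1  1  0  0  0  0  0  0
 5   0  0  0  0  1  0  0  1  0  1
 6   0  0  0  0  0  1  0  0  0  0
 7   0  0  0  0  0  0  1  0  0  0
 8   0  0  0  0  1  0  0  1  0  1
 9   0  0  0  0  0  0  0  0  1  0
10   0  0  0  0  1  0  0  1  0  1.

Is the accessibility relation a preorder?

Yes

Reflexive: yes — every world is R-related to itself.
Transitive: yes — every two-step R-path is closed by a direct edge.
So R is a preorder.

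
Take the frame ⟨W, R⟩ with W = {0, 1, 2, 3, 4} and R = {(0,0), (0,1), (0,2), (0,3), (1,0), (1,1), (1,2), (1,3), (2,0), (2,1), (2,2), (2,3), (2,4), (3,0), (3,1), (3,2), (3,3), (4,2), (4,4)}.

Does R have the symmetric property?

Symmetric: yes — every pair in R has its reverse in R.

Yes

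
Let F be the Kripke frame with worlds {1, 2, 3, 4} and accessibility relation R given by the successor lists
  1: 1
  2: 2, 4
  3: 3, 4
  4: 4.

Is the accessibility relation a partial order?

Yes

Reflexive: yes — every world is R-related to itself.
Transitive: yes — every two-step R-path is closed by a direct edge.
Antisymmetric: yes — no distinct pair is related both ways.
So R is a partial order.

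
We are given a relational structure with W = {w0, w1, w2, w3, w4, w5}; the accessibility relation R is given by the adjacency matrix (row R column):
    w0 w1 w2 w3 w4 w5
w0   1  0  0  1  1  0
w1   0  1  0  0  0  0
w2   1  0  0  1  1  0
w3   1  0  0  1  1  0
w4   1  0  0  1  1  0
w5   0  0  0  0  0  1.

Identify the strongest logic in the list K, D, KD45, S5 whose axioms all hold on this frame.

Serial (axiom D): yes — every world has a successor (e.g. w0 R w0).
Euclidean (axiom 5): yes — any two successors of a common world are R-related.
Transitive (axiom 4): yes — every two-step R-path is closed by a direct edge.
Reflexive (axiom T): no — w2 is not related to itself.
So F validates K, D, KD45; S5 would additionally require R to be reflexive. The strongest is KD45.

KD45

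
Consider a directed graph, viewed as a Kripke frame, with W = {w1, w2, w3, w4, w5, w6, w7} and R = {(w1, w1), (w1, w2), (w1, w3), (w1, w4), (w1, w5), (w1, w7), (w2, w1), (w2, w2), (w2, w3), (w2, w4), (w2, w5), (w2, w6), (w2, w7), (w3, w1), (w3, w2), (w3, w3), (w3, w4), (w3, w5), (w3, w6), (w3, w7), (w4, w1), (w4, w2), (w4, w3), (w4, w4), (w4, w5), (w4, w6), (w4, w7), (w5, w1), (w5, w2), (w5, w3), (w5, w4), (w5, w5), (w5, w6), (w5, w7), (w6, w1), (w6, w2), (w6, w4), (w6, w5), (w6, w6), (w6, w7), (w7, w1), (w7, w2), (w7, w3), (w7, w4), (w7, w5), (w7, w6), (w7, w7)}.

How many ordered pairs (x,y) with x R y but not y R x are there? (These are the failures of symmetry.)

Enumerating: (w3,w6), (w6,w1).

2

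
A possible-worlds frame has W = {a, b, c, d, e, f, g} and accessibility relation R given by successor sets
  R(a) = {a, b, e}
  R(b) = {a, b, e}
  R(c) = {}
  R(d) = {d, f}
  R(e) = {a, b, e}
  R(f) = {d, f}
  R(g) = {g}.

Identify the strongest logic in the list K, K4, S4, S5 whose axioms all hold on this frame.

K4

Transitive (axiom 4): yes — every two-step R-path is closed by a direct edge.
Reflexive (axiom T): no — c is not related to itself.
Euclidean (axiom 5): yes — any two successors of a common world are R-related.
So F validates K, K4; S4 would additionally require R to be reflexive. The strongest is K4.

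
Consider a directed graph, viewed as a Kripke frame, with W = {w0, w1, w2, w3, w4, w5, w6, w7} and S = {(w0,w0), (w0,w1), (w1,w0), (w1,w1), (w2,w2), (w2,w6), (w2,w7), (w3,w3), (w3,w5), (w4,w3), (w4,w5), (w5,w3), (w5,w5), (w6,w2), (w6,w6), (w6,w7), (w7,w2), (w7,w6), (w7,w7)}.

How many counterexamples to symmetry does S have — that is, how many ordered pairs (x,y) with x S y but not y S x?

2

Enumerating: (w4,w3), (w4,w5).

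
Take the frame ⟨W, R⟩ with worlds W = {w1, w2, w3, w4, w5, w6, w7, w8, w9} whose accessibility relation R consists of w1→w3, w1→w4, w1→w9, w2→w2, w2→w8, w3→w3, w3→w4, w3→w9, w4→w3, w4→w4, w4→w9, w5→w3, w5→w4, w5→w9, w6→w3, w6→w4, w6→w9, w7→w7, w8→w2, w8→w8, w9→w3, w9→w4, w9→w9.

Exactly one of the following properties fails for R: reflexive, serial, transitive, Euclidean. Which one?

Reflexive: no — w1 is not related to itself.
Serial: yes — every world has a successor (e.g. w1 R w3).
Transitive: yes — every two-step R-path is closed by a direct edge.
Euclidean: yes — any two successors of a common world are R-related.
Only reflexive fails.

reflexive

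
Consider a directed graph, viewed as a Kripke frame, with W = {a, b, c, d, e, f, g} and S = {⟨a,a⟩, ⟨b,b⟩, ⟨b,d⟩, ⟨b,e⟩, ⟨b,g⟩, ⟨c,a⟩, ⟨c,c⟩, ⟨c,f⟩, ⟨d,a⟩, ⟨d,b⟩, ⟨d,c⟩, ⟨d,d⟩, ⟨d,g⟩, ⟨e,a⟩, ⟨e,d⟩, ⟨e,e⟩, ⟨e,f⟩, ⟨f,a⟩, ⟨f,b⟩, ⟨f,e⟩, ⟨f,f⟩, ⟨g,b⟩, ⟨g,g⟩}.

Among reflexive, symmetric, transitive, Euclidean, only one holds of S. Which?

reflexive

Reflexive: yes — every world is S-related to itself.
Symmetric: no — b S e but not e S b.
Transitive: no — b S d and d S a, but not b S a.
Euclidean: no — b S d and b S e, but not d S e.
Only reflexive holds.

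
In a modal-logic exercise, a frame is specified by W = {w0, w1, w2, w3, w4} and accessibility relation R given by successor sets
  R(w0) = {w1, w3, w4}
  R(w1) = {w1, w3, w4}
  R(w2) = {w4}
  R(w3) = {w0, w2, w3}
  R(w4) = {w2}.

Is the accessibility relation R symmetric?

No

Symmetric: no — w0 R w1 but not w1 R w0.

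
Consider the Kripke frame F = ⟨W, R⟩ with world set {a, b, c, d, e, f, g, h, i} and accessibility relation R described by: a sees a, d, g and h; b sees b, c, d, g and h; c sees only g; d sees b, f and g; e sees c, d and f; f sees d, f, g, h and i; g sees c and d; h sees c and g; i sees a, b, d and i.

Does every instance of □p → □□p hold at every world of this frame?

The schema 4 characterises exactly the transitive frames.
Transitive: no — a R d and d R b, but not a R b.

No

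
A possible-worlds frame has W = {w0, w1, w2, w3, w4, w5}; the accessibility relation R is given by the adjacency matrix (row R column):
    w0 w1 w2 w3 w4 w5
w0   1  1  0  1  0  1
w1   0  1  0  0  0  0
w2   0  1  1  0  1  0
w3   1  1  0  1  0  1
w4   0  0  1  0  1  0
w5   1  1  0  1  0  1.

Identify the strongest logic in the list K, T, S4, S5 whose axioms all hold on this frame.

T

Reflexive (axiom T): yes — every world is R-related to itself.
Transitive (axiom 4): no — w4 R w2 and w2 R w1, but not w4 R w1.
Euclidean (axiom 5): no — w0 R w1 and w0 R w3, but not w1 R w3.
So F validates K, T; S4 would additionally require R to be transitive. The strongest is T.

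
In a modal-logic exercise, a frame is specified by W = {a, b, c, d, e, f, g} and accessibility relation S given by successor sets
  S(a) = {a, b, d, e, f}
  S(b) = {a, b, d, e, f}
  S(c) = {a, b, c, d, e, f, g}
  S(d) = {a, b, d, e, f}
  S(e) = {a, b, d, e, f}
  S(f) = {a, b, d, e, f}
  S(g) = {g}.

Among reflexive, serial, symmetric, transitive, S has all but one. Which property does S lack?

symmetric

Reflexive: yes — every world is S-related to itself.
Serial: yes — every world has a successor (e.g. a S a).
Symmetric: no — c S a but not a S c.
Transitive: yes — every two-step S-path is closed by a direct edge.
Only symmetric fails.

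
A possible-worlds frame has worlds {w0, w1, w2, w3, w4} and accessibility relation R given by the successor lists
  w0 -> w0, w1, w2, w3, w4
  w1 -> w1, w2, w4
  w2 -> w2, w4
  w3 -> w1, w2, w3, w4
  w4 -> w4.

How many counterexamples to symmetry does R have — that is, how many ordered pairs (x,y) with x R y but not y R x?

Enumerating: (w0,w1), (w0,w2), (w0,w3), (w0,w4), (w1,w2), (w1,w4), (w2,w4), (w3,w1), (w3,w2), (w3,w4).

10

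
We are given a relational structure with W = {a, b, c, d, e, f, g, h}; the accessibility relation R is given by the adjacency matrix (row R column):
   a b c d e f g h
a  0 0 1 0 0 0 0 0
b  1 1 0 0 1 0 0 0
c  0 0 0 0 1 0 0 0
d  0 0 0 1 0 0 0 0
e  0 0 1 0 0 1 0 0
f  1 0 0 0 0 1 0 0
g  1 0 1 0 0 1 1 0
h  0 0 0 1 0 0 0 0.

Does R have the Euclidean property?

No

Euclidean: no — b R a and b R e, but not a R e.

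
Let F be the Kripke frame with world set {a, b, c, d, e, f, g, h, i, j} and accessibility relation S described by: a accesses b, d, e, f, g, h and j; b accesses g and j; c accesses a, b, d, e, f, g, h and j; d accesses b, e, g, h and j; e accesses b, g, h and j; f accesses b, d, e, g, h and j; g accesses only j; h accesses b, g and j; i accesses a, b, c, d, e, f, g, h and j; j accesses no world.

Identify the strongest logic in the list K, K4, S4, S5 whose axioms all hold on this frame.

Transitive (axiom 4): yes — every two-step S-path is closed by a direct edge.
Reflexive (axiom T): no — a is not related to itself.
Euclidean (axiom 5): no — a S b and a S d, but not b S d.
So F validates K, K4; S4 would additionally require S to be reflexive. The strongest is K4.

K4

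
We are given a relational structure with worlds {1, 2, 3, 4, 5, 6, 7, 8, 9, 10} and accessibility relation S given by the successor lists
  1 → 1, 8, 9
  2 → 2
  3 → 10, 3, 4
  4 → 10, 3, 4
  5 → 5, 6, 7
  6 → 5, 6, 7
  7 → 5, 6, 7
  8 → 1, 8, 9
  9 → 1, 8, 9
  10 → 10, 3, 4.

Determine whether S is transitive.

Yes

Transitive: yes — every two-step S-path is closed by a direct edge.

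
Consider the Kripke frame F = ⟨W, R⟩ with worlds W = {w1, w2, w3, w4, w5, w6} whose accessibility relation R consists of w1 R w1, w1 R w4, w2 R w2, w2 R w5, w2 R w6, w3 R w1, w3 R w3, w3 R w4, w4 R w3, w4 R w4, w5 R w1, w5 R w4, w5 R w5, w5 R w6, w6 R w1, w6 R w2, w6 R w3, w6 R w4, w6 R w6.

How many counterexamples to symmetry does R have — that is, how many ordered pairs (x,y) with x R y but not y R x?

9

Enumerating: (w1,w4), (w2,w5), (w3,w1), (w5,w1), (w5,w4), (w5,w6), (w6,w1), (w6,w3), (w6,w4).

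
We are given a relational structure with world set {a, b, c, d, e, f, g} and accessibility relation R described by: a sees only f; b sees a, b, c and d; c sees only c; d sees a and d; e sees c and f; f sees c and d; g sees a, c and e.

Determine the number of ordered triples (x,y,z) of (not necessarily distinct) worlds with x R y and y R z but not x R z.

8

Enumerating: (a,f,c), (a,f,d), (b,a,f), (d,a,f), (e,f,d), (f,d,a), (g,a,f), (g,e,f).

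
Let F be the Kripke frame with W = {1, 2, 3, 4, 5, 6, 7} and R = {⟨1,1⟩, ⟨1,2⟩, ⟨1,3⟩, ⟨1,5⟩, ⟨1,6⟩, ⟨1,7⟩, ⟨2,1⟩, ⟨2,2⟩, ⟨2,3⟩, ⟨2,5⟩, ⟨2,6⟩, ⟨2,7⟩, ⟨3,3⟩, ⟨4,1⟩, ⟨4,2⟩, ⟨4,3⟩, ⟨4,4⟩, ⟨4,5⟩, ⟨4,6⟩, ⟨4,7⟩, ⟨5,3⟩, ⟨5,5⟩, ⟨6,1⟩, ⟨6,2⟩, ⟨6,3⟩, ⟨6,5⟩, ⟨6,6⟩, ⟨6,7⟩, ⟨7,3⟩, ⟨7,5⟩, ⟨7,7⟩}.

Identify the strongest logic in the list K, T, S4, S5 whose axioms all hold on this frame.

S4

Reflexive (axiom T): yes — every world is R-related to itself.
Transitive (axiom 4): yes — every two-step R-path is closed by a direct edge.
Euclidean (axiom 5): no — 1 R 3 and 1 R 2, but not 3 R 2.
So F validates K, T, S4; S5 would additionally require R to be Euclidean. The strongest is S4.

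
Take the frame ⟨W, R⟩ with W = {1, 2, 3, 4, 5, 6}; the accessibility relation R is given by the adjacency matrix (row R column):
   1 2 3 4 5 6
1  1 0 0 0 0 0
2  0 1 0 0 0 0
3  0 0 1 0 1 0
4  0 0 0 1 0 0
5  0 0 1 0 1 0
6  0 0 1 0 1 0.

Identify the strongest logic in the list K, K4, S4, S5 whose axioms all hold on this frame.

K4

Transitive (axiom 4): yes — every two-step R-path is closed by a direct edge.
Reflexive (axiom T): no — 6 is not related to itself.
Euclidean (axiom 5): yes — any two successors of a common world are R-related.
So F validates K, K4; S4 would additionally require R to be reflexive. The strongest is K4.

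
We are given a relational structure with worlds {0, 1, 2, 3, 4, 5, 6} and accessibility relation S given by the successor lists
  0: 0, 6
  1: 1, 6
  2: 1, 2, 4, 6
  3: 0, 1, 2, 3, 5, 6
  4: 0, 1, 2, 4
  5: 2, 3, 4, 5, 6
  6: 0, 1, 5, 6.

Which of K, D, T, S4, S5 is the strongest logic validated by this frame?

Serial (axiom D): yes — every world has a successor (e.g. 0 S 0).
Reflexive (axiom T): yes — every world is S-related to itself.
Transitive (axiom 4): no — 0 S 6 and 6 S 1, but not 0 S 1.
Euclidean (axiom 5): no — 2 S 1 and 2 S 4, but not 1 S 4.
So F validates K, D, T; S4 would additionally require S to be transitive. The strongest is T.

T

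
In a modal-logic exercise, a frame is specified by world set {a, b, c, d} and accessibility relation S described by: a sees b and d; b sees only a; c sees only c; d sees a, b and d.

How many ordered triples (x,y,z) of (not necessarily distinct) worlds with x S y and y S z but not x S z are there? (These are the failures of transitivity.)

4

Enumerating: (a,b,a), (a,d,a), (b,a,b), (b,a,d).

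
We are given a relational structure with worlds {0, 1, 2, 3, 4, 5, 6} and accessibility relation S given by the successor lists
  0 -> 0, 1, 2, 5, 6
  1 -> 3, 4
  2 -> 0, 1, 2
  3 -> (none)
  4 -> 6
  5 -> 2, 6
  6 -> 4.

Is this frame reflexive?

No

Reflexive: no — 1 is not related to itself.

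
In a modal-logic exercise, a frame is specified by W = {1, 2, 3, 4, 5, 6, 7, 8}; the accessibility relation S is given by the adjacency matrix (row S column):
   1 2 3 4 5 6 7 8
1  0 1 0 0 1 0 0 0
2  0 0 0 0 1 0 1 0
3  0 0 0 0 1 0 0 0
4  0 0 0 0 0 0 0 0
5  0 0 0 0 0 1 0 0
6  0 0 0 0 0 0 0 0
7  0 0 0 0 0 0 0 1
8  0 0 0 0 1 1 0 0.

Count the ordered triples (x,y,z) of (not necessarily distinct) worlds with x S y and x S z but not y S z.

13

Enumerating: (1,2,2), (1,5,2), (1,5,5), (2,5,5), (2,5,7), (2,7,5), (2,7,7), (3,5,5), (5,6,6), (7,8,8), (8,5,5), (8,6,5), (8,6,6).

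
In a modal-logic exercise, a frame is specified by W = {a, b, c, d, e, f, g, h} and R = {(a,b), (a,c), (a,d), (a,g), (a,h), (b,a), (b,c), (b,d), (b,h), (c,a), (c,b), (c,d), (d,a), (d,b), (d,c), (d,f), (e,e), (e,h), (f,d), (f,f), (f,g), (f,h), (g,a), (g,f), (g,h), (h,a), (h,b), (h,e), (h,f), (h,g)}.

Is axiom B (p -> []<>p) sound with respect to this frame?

Yes

Axiom B corresponds to the accessibility relation being symmetric.
Symmetric: yes — every pair in R has its reverse in R.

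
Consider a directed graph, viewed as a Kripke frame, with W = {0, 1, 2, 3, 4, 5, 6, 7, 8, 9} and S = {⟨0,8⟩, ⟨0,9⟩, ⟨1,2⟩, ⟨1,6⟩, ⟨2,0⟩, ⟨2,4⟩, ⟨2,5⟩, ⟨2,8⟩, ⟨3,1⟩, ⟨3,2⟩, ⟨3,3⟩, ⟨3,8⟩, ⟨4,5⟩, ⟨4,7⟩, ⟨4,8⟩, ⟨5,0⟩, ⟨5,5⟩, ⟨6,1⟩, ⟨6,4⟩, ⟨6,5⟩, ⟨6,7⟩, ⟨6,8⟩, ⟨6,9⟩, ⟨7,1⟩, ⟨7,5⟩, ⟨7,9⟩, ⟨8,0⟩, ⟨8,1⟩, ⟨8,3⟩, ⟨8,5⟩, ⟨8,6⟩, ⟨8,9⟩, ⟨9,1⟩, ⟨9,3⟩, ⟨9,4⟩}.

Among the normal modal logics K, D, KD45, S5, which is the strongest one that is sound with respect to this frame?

D

Serial (axiom D): yes — every world has a successor (e.g. 0 S 8).
Euclidean (axiom 5): no — 0 S 9 and 0 S 8, but not 9 S 8.
Transitive (axiom 4): no — 0 S 8 and 8 S 1, but not 0 S 1.
Reflexive (axiom T): no — 0 is not related to itself.
So F validates K, D; KD45 would additionally require S to be Euclidean and transitive. The strongest is D.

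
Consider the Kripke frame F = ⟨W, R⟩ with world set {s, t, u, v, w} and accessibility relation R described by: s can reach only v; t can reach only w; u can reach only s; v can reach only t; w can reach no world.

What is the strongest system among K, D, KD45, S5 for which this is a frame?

Serial (axiom D): no — w has no R-successor.
Euclidean (axiom 5): no — s R v and s R v, but not v R v.
Transitive (axiom 4): no — s R v and v R t, but not s R t.
Reflexive (axiom T): no — s is not related to itself.
So F validates K; D would additionally require R to be serial. The strongest is K.

K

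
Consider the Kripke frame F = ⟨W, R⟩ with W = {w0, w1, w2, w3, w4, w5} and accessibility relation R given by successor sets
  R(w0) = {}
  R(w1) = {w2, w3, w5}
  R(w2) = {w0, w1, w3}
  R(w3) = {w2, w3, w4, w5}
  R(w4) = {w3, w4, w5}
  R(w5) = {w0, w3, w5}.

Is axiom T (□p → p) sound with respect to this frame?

By correspondence theory, T is valid on a frame iff R is reflexive.
Reflexive: no — w0 is not related to itself.

No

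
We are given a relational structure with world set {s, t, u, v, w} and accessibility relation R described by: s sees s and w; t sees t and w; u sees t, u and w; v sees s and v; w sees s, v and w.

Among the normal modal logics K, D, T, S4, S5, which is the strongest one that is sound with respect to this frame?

Serial (axiom D): yes — every world has a successor (e.g. s R s).
Reflexive (axiom T): yes — every world is R-related to itself.
Transitive (axiom 4): no — s R w and w R v, but not s R v.
Euclidean (axiom 5): no — u R w and u R t, but not w R t.
So F validates K, D, T; S4 would additionally require R to be transitive. The strongest is T.

T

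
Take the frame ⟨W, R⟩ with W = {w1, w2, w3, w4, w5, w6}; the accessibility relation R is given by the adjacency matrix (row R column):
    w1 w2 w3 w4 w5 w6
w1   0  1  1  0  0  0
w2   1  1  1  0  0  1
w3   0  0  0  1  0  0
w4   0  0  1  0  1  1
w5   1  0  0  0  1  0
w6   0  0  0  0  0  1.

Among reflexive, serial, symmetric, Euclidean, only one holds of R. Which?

Reflexive: no — w1 is not related to itself.
Serial: yes — every world has a successor (e.g. w1 R w2).
Symmetric: no — w1 R w3 but not w3 R w1.
Euclidean: no — w1 R w3 and w1 R w2, but not w3 R w2.
Only serial holds.

serial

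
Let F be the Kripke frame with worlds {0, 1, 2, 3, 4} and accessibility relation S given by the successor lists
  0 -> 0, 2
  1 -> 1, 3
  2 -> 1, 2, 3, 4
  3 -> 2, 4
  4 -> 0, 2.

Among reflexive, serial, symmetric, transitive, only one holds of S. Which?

serial

Reflexive: no — 3 is not related to itself.
Serial: yes — every world has a successor (e.g. 0 S 0).
Symmetric: no — 0 S 2 but not 2 S 0.
Transitive: no — 0 S 2 and 2 S 1, but not 0 S 1.
Only serial holds.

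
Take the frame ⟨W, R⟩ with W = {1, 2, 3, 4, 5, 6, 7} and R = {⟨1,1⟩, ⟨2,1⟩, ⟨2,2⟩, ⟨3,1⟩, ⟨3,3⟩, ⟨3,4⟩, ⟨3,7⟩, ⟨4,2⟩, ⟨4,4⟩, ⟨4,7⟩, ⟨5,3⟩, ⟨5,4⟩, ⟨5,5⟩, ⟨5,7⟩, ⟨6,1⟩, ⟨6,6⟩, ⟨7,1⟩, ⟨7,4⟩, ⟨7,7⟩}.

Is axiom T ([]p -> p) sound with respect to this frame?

By correspondence theory, T is valid on a frame iff R is reflexive.
Reflexive: yes — every world is R-related to itself.

Yes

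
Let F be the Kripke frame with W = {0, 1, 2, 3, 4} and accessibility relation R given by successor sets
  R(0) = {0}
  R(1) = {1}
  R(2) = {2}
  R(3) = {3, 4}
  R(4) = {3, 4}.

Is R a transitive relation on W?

Yes

Transitive: yes — every two-step R-path is closed by a direct edge.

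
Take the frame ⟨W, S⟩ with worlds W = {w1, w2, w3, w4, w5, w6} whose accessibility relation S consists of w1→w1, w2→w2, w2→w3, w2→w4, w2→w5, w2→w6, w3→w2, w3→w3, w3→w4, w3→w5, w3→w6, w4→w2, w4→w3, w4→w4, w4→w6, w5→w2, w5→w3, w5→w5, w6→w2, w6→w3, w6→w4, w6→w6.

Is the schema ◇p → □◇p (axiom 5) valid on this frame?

No

By correspondence theory, 5 is valid on a frame iff S is Euclidean.
Euclidean: no — w2 S w4 and w2 S w5, but not w4 S w5.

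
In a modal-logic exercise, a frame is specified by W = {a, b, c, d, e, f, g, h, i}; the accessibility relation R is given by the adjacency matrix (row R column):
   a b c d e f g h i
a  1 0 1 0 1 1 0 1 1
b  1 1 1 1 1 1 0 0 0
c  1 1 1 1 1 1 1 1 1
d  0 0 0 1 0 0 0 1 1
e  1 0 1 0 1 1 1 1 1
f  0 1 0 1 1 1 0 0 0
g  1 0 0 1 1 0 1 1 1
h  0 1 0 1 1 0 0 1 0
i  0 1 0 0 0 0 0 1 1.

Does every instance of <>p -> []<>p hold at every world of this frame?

No

The schema 5 characterises exactly the Euclidean frames.
Euclidean: no — a R f and a R c, but not f R c.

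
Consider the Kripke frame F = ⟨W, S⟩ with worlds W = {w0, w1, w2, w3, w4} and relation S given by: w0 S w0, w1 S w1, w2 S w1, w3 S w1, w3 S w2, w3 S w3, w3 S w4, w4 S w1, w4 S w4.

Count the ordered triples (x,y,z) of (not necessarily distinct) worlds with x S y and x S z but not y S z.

9

Enumerating: (w3,w1,w2), (w3,w1,w3), (w3,w1,w4), (w3,w2,w2), (w3,w2,w3), (w3,w2,w4), (w3,w4,w2), (w3,w4,w3), (w4,w1,w4).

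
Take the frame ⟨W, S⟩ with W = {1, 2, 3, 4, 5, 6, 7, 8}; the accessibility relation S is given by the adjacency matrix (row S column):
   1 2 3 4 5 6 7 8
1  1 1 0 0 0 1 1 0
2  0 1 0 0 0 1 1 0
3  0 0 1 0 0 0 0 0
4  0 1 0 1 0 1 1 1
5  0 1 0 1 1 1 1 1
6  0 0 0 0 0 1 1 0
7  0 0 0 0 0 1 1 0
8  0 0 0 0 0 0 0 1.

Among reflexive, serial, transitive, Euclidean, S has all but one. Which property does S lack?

Euclidean

Reflexive: yes — every world is S-related to itself.
Serial: yes — every world has a successor (e.g. 1 S 1).
Transitive: yes — every two-step S-path is closed by a direct edge.
Euclidean: no — 1 S 6 and 1 S 2, but not 6 S 2.
Only Euclidean fails.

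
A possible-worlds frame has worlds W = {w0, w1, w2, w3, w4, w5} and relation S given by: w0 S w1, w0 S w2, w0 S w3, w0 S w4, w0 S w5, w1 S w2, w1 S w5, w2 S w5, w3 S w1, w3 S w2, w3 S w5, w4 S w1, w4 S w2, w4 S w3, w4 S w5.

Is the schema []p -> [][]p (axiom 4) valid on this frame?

Yes

The schema 4 characterises exactly the transitive frames.
Transitive: yes — every two-step S-path is closed by a direct edge.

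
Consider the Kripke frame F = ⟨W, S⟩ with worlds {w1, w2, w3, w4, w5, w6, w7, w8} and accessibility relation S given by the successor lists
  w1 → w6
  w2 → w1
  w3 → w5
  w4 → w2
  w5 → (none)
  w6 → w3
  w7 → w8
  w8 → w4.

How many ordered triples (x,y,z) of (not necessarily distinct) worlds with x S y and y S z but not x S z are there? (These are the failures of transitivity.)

6

Enumerating: (w1,w6,w3), (w2,w1,w6), (w4,w2,w1), (w6,w3,w5), (w7,w8,w4), (w8,w4,w2).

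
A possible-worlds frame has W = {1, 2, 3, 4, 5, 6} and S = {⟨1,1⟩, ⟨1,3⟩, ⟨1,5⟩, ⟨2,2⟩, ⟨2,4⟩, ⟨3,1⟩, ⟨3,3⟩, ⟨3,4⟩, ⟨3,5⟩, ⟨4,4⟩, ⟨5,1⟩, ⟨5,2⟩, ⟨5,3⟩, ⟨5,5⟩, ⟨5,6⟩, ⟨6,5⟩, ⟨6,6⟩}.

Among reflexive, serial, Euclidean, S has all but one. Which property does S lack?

Euclidean

Reflexive: yes — every world is S-related to itself.
Serial: yes — every world has a successor (e.g. 1 S 1).
Euclidean: no — 3 S 1 and 3 S 4, but not 1 S 4.
Only Euclidean fails.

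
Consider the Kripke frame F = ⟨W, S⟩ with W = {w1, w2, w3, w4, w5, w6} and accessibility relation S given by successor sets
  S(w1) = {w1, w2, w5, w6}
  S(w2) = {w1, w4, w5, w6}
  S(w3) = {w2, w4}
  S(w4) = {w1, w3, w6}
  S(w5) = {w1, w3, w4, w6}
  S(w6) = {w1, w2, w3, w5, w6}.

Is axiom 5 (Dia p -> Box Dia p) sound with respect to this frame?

The schema 5 characterises exactly the Euclidean frames.
Euclidean: no — w1 S w5 and w1 S w2, but not w5 S w2.

No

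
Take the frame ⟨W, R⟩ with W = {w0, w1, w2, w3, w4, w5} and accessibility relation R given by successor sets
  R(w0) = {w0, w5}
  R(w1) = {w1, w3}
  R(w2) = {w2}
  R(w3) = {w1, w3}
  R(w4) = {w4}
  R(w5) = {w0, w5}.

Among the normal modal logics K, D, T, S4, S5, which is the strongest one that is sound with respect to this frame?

S5

Serial (axiom D): yes — every world has a successor (e.g. w0 R w0).
Reflexive (axiom T): yes — every world is R-related to itself.
Transitive (axiom 4): yes — every two-step R-path is closed by a direct edge.
Euclidean (axiom 5): yes — any two successors of a common world are R-related.
So F validates K, D, T, S4, S5. The strongest is S5.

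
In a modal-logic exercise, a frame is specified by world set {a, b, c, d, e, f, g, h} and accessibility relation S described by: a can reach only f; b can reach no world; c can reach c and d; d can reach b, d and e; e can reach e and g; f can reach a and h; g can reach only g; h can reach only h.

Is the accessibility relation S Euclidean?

No

Euclidean: no — d S b and d S e, but not b S e.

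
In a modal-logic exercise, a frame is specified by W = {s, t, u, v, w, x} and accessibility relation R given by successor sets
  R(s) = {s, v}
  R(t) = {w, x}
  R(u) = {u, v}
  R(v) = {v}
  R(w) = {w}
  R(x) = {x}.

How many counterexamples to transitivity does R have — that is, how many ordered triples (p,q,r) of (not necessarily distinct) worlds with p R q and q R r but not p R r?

0

R is transitive; there are no such tuples.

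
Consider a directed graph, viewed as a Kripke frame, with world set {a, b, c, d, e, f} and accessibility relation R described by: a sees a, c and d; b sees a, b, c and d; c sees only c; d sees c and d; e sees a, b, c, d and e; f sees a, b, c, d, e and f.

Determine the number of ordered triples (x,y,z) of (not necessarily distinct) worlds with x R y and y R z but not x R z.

0

R is transitive; there are no such tuples.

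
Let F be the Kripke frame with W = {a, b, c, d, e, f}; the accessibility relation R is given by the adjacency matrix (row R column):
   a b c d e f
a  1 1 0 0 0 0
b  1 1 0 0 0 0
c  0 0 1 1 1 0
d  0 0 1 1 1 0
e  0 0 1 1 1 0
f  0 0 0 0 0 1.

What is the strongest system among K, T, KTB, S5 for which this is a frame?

S5

Reflexive (axiom T): yes — every world is R-related to itself.
Symmetric (axiom B): yes — every pair in R has its reverse in R.
Euclidean (axiom 5): yes — any two successors of a common world are R-related.
So F validates K, T, KTB, S5. The strongest is S5.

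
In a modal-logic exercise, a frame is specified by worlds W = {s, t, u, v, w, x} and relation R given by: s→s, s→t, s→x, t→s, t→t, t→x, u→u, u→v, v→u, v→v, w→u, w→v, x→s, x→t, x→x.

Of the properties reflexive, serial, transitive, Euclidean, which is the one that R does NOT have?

reflexive

Reflexive: no — w is not related to itself.
Serial: yes — every world has a successor (e.g. s R s).
Transitive: yes — every two-step R-path is closed by a direct edge.
Euclidean: yes — any two successors of a common world are R-related.
Only reflexive fails.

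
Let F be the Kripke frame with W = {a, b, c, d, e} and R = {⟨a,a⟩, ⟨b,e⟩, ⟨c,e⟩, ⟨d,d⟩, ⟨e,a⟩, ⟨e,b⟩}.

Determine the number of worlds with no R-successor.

R is serial; there are no such worlds.

0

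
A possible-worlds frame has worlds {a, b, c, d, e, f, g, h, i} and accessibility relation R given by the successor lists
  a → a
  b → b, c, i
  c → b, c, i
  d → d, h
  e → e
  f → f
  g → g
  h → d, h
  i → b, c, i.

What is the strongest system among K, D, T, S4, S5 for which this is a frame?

S5

Serial (axiom D): yes — every world has a successor (e.g. a R a).
Reflexive (axiom T): yes — every world is R-related to itself.
Transitive (axiom 4): yes — every two-step R-path is closed by a direct edge.
Euclidean (axiom 5): yes — any two successors of a common world are R-related.
So F validates K, D, T, S4, S5. The strongest is S5.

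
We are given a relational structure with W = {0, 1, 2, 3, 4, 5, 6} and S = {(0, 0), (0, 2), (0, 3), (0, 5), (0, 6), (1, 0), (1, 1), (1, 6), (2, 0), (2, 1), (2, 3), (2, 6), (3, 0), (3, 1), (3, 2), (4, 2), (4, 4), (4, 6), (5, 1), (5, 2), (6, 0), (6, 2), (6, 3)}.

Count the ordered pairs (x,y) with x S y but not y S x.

Enumerating: (0,5), (1,0), (1,6), (2,1), (3,1), (4,2), (4,6), (5,1), (5,2), (6,3).

10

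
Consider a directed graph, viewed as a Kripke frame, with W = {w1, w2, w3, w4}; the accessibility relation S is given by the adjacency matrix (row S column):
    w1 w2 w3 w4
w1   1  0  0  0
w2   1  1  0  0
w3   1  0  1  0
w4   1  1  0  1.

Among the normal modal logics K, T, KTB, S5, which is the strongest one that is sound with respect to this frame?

Reflexive (axiom T): yes — every world is S-related to itself.
Symmetric (axiom B): no — w2 S w1 but not w1 S w2.
Euclidean (axiom 5): no — w4 S w1 and w4 S w2, but not w1 S w2.
So F validates K, T; KTB would additionally require S to be symmetric. The strongest is T.

T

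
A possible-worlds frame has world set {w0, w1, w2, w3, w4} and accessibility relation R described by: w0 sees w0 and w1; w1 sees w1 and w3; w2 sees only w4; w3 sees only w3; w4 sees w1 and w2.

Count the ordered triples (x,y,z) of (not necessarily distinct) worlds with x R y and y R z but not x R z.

5

Enumerating: (w0,w1,w3), (w2,w4,w1), (w2,w4,w2), (w4,w1,w3), (w4,w2,w4).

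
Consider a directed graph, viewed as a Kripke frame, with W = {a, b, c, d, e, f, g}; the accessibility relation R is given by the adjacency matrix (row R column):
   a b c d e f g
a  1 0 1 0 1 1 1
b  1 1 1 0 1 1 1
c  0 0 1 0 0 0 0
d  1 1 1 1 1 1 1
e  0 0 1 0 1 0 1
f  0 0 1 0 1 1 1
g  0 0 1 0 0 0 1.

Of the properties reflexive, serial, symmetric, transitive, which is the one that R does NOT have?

symmetric

Reflexive: yes — every world is R-related to itself.
Serial: yes — every world has a successor (e.g. a R a).
Symmetric: no — a R c but not c R a.
Transitive: yes — every two-step R-path is closed by a direct edge.
Only symmetric fails.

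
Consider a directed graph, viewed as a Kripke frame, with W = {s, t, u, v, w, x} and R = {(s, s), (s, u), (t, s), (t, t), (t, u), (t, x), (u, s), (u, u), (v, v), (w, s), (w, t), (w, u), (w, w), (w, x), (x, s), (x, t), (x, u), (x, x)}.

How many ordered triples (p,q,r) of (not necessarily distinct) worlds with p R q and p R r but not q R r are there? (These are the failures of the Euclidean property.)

Enumerating: (t,s,t), (t,s,x), (t,u,t), (t,u,x), (w,s,t), (w,s,w), (w,s,x), (w,t,w), (w,u,t), (w,u,w), (w,u,x), (w,x,w), (x,s,t), (x,s,x), (x,u,t), (x,u,x).

16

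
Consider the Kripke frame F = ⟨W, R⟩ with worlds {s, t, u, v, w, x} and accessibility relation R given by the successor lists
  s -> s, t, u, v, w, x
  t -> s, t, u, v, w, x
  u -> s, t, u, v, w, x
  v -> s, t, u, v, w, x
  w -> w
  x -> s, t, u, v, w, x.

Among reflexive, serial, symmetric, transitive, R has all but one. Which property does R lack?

symmetric

Reflexive: yes — every world is R-related to itself.
Serial: yes — every world has a successor (e.g. s R s).
Symmetric: no — s R w but not w R s.
Transitive: yes — every two-step R-path is closed by a direct edge.
Only symmetric fails.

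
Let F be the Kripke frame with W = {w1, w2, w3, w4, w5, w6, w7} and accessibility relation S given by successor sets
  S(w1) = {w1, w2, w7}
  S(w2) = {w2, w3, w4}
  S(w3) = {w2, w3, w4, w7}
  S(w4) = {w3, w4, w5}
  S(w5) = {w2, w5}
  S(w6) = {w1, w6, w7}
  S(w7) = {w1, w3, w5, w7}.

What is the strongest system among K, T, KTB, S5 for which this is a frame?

T

Reflexive (axiom T): yes — every world is S-related to itself.
Symmetric (axiom B): no — w1 S w2 but not w2 S w1.
Euclidean (axiom 5): no — w1 S w2 and w1 S w7, but not w2 S w7.
So F validates K, T; KTB would additionally require S to be symmetric. The strongest is T.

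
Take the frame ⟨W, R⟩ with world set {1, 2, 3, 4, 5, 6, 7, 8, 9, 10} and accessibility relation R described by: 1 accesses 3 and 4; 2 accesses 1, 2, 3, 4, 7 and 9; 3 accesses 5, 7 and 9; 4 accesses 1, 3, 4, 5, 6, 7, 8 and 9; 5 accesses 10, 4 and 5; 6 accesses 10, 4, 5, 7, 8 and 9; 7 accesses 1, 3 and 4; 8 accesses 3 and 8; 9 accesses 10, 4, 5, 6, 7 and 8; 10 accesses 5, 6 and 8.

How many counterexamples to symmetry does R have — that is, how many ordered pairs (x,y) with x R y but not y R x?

20

Enumerating: (1,3), (10,8), (2,1), (2,3), (2,4), (2,7), (2,9), (3,5), (3,9), (4,3), (4,8), (6,5), … and 8 more.
Total: 20.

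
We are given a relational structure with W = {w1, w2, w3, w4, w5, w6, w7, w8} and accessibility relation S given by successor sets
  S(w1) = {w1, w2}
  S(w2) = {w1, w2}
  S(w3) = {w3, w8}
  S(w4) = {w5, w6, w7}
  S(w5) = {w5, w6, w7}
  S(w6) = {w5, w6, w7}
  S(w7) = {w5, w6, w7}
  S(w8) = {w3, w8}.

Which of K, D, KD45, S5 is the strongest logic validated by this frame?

KD45

Serial (axiom D): yes — every world has a successor (e.g. w1 S w1).
Euclidean (axiom 5): yes — any two successors of a common world are S-related.
Transitive (axiom 4): yes — every two-step S-path is closed by a direct edge.
Reflexive (axiom T): no — w4 is not related to itself.
So F validates K, D, KD45; S5 would additionally require S to be reflexive. The strongest is KD45.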